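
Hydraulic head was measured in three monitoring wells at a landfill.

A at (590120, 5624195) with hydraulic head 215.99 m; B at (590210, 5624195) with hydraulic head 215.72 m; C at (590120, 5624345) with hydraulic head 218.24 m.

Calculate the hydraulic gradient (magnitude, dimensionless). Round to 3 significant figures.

∂h/∂x = (215.72 − 215.99) / (590210 − 590120) = -0.003000
∂h/∂y = (218.24 − 215.99) / (5624345 − 5624195) = +0.01500
|∇h| = √(-0.003000² + 0.01500²) = 0.0153

0.0153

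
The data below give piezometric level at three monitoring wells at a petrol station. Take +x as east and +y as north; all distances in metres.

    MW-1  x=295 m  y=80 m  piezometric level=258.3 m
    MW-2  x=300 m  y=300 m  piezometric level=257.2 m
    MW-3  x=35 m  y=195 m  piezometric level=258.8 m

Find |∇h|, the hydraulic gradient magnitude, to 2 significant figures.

0.0064

Taking MW-1 as reference: MW-2−MW-1 = (5, 220, -1.1); MW-3−MW-1 = (-260, 115, +0.5).
Determinant of the coordinate differences = 5·115 − (-260)·220 = 57775.
∂h/∂x = [(-1.1)·115 − (+0.5)·220] / 57775 = -0.004093
∂h/∂y = [5·(+0.5) − (-260)·(-1.1)] / 57775 = -0.004907
|∇h| = √(-0.004093² + -0.004907²) = 0.00639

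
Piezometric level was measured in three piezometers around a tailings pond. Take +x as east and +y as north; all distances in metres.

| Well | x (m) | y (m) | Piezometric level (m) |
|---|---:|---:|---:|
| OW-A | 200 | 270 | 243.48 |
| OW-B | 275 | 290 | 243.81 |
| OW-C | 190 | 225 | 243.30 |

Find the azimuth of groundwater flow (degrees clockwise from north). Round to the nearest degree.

228°

Taking OW-A as reference: OW-B−OW-A = (75, 20, +0.33); OW-C−OW-A = (-10, -45, -0.18).
Solve a·Δx + b·Δy = Δh: det = 75·(-45) − (-10)·20 = -3175.
∂h/∂x = [(+0.33)·(-45) − (-0.18)·20] / -3175 = +0.003543
∂h/∂y = [75·(-0.18) − (-10)·(+0.33)] / -3175 = +0.003213
Flow direction (−∇h) has components (-0.003543 E, -0.003213 N).
Azimuth = atan2(E, N) = atan2(-0.003543, -0.003213) = 227.8° ≈ 228°.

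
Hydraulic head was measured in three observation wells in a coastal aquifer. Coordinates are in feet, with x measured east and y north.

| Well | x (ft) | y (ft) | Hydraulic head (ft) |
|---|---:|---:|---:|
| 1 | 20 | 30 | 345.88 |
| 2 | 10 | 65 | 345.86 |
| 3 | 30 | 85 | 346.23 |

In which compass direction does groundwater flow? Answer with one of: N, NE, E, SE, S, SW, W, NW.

W

With h = a·x + b·y + c and 1 as origin, the differences give:
  (-10)·a + 35·b = -0.02
  10·a + 55·b = +0.35
Eliminate b (×55 and ×35, subtract): -900·a = -13.350 → a = ∂h/∂x = +0.01483
Back-substitute: b = ∂h/∂y = +0.003667.
Flow = −∇h = (-0.01483 east, -0.003667 north), which points west.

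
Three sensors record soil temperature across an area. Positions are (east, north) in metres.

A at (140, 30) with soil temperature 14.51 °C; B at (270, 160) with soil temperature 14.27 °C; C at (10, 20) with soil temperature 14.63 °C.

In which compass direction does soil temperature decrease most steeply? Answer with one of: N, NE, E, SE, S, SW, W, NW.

NE

Taking A as reference: B−A = (130, 130, -0.24); C−A = (-130, -10, +0.12).
Solve a·Δx + b·Δy = ΔT: det = 130·(-10) − (-130)·130 = 15600.
∂T/∂x = [(-0.24)·(-10) − (+0.12)·130] / 15600 = -0.0008462
∂T/∂y = [130·(+0.12) − (-130)·(-0.24)] / 15600 = -0.0010000
Steepest decrease is along −∇f = (+0.0008462 E, +0.0010000 N) → northeast.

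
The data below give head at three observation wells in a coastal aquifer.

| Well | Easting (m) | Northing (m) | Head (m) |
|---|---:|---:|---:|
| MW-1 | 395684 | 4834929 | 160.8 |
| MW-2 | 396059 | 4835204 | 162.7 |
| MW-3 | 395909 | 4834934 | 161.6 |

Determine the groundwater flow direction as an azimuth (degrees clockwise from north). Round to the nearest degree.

239°

With h = a·x + b·y + c and MW-1 as origin, the differences give:
  375·a + 275·b = +1.9
  225·a + 5·b = +0.8
Eliminate b (×5 and ×275, subtract): -60000·a = -210.50 → a = ∂h/∂x = +0.003508
Back-substitute: b = ∂h/∂y = +0.002125.
Flow direction (−∇h) has components (-0.003508 E, -0.002125 N).
Azimuth = atan2(E, N) = atan2(-0.003508, -0.002125) = 238.8° ≈ 239°.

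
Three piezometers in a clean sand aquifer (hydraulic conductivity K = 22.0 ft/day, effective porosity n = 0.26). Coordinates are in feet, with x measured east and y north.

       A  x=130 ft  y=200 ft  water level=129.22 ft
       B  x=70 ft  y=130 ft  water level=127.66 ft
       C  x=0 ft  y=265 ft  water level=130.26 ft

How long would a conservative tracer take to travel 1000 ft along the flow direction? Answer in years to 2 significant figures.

Differences from A: to B (Δx, Δy, Δh) = (-60, -70, -1.56); to C = (-130, 65, +1.04).
Solve a·Δx + b·Δy = Δh: det = (-60)·65 − (-130)·(-70) = -13000.
∂h/∂x = [(-1.56)·65 − (+1.04)·(-70)] / -13000 = +0.002200
∂h/∂y = [(-60)·(+1.04) − (-130)·(-1.56)] / -13000 = +0.02040
|∇h| = √(0.002200² + 0.02040²) = 0.02052
Seepage velocity v = K·i/n = 22.0 × 0.02052 / 0.26 = 1.736 ft/day.
t = 1000 / 1.736 = 576 days = 1.58 years.

1.6 years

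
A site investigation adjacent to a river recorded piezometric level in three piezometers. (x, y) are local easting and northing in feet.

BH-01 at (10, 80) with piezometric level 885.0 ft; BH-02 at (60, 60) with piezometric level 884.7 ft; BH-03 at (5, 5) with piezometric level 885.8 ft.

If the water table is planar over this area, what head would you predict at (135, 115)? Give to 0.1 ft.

Differences from BH-01: to BH-02 (Δx, Δy, Δh) = (50, -20, -0.3); to BH-03 = (-5, -75, +0.8).
Solve a·Δx + b·Δy = Δh: det = 50·(-75) − (-5)·(-20) = -3850.
∂h/∂x = [(-0.3)·(-75) − (+0.8)·(-20)] / -3850 = -0.010000
∂h/∂y = [50·(+0.8) − (-5)·(-0.3)] / -3850 = -0.010000
h(135, 115) = 885.0 + (-0.010000)·(125) + (-0.010000)·(35) = 885.0 -1.250 -0.350 = 883.400 ft.

883.4 ft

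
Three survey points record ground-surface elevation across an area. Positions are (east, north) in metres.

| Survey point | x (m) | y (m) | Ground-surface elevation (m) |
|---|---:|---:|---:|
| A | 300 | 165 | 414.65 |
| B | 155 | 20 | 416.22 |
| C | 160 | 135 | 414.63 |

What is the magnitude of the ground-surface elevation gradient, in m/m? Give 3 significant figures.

Differences from A: to B (Δx, Δy, Δh) = (-145, -145, +1.57); to C = (-140, -30, -0.02).
Determinant of the coordinate differences = (-145)·(-30) − (-140)·(-145) = -15950.
∂z/∂x = [(+1.57)·(-30) − (-0.02)·(-145)] / -15950 = +0.003135
∂z/∂y = [(-145)·(-0.02) − (-140)·(+1.57)] / -15950 = -0.01396
|∇f| = √(0.003135² + -0.01396²) = 0.01431 m/m

0.0143 m/m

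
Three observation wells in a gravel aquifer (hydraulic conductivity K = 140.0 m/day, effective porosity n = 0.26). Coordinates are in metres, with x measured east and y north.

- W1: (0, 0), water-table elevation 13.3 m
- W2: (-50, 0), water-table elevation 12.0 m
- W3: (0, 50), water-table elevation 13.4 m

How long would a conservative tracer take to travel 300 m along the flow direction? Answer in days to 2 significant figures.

21 days

∂h/∂x = (12.0 − 13.3) / (-50 − 0) = +0.02600
∂h/∂y = (13.4 − 13.3) / (50 − 0) = +0.002000
|∇h| = √(0.02600² + 0.002000²) = 0.02608
Seepage velocity v = K·i/n = 140.0 × 0.02608 / 0.26 = 14.04 m/day.
t = 300 / 14.04 = 21.37 days.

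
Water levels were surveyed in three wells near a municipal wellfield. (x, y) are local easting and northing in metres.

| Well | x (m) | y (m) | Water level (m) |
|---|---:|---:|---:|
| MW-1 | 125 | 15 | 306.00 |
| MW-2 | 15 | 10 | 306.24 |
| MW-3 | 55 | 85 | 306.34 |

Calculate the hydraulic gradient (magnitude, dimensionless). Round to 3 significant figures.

Taking MW-1 as reference: MW-2−MW-1 = (-110, -5, +0.24); MW-3−MW-1 = (-70, 70, +0.34).
Solve a·Δx + b·Δy = Δh: det = (-110)·70 − (-70)·(-5) = -8050.
∂h/∂x = [(+0.24)·70 − (+0.34)·(-5)] / -8050 = -0.002298
∂h/∂y = [(-110)·(+0.34) − (-70)·(+0.24)] / -8050 = +0.002559
|∇h| = √(-0.002298² + 0.002559²) = 0.003439

0.00344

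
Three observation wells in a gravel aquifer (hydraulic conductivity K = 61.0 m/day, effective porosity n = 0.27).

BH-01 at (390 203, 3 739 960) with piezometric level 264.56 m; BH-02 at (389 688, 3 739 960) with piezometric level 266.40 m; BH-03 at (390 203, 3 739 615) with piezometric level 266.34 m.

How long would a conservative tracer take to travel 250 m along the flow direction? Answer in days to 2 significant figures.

∂h/∂x = (266.40 − 264.56) / (389688 − 390203) = -0.003573
∂h/∂y = (266.34 − 264.56) / (3739615 − 3739960) = -0.005159
|∇h| = √(-0.003573² + -0.005159²) = 0.006275
Seepage velocity v = K·i/n = 61.0 × 0.006275 / 0.27 = 1.418 m/day.
t = 250 / 1.418 = 176.3 days.

180 days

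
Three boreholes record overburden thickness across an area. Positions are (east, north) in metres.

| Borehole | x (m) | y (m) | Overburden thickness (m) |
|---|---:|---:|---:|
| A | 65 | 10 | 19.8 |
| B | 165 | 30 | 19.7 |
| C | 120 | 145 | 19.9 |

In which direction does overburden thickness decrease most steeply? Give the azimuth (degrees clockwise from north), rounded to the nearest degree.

135°

Taking A as reference: B−A = (100, 20, -0.1); C−A = (55, 135, +0.1).
Determinant of the coordinate differences = 100·135 − 55·20 = 12400.
∂d/∂x = [(-0.1)·135 − (+0.1)·20] / 12400 = -0.001250
∂d/∂y = [100·(+0.1) − 55·(-0.1)] / 12400 = +0.001250
Steepest decrease is along −∇f: components (+0.001250 E, -0.001250 N).
Azimuth = atan2(+0.001250, -0.001250) = 135.0° ≈ 135°.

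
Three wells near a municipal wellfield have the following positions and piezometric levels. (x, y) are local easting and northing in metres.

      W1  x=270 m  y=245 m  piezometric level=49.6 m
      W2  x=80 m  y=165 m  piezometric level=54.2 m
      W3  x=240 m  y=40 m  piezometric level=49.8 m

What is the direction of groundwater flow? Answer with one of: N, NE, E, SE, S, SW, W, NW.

Taking W1 as reference: W2−W1 = (-190, -80, +4.6); W3−W1 = (-30, -205, +0.2).
Determinant of the coordinate differences = (-190)·(-205) − (-30)·(-80) = 36550.
∂h/∂x = [(+4.6)·(-205) − (+0.2)·(-80)] / 36550 = -0.02536
∂h/∂y = [(-190)·(+0.2) − (-30)·(+4.6)] / 36550 = +0.002736
Flow = −∇h = (+0.02536 east, -0.002736 north), which points east.

E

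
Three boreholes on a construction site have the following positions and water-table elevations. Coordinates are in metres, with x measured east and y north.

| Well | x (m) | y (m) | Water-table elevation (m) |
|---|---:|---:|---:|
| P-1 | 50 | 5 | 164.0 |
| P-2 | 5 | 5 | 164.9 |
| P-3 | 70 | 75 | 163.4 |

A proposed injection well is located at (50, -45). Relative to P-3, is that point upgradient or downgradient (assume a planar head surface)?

upgradient

Differences from P-1: to P-2 (Δx, Δy, Δh) = (-45, 0, +0.9); to P-3 = (20, 70, -0.6).
Determinant of the coordinate differences = (-45)·70 − 20·0 = -3150.
∂h/∂x = [(+0.9)·70 − (-0.6)·0] / -3150 = -0.02000
∂h/∂y = [(-45)·(-0.6) − 20·(+0.9)] / -3150 = -0.002857
Head at (50, -45) = 164.0 + (-0.02000)·(0) + (-0.002857)·(-50) = 164.14 m.
That is higher than the 163.4 m at P-3, so the point is upgradient.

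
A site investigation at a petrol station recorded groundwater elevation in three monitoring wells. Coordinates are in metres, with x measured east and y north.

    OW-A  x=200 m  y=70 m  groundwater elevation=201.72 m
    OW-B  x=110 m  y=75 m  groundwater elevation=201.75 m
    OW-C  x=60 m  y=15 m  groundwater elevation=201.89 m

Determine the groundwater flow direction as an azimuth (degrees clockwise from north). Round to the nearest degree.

013°

Differences from OW-A: to OW-B (Δx, Δy, Δh) = (-90, 5, +0.03); to OW-C = (-140, -55, +0.17).
Determinant of the coordinate differences = (-90)·(-55) − (-140)·5 = 5650.
∂h/∂x = [(+0.03)·(-55) − (+0.17)·5] / 5650 = -0.0004425
∂h/∂y = [(-90)·(+0.17) − (-140)·(+0.03)] / 5650 = -0.001965
Flow direction (−∇h) has components (+0.0004425 E, +0.001965 N).
Azimuth = atan2(E, N) = atan2(+0.0004425, +0.001965) = 12.7° ≈ 013°.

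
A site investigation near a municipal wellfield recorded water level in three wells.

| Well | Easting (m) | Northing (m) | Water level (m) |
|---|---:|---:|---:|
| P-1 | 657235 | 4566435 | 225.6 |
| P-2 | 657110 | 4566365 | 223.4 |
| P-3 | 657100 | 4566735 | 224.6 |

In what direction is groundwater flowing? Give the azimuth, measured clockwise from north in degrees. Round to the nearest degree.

Three-point gradient (reference P-1): Δ to P-2 = (-125, -70, -2.2), Δ to P-3 = (-135, 300, -1.0).
∂h/∂x = +0.01555, ∂h/∂y = +0.003663 (det = -46950).
Flow direction (−∇h) has components (-0.01555 E, -0.003663 N).
Azimuth = atan2(E, N) = atan2(-0.01555, -0.003663) = 256.7° ≈ 257°.

257°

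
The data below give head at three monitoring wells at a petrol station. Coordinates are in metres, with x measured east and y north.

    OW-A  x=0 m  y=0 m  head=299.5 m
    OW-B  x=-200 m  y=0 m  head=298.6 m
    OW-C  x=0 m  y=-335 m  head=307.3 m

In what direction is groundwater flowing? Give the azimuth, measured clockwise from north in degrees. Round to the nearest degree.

349°

∂h/∂x = (298.6 − 299.5) / (-200 − 0) = +0.004500
∂h/∂y = (307.3 − 299.5) / (-335 − 0) = -0.02328
Flow direction (−∇h) has components (-0.004500 E, +0.02328 N).
Azimuth = atan2(E, N) = atan2(-0.004500, +0.02328) = 349.1° ≈ 349°.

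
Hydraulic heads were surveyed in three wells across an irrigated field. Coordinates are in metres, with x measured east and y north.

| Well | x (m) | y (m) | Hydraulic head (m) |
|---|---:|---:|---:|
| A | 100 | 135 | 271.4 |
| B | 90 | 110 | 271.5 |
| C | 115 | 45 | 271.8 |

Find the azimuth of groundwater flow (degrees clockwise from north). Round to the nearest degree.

Differences from A: to B (Δx, Δy, Δh) = (-10, -25, +0.1); to C = (15, -90, +0.4).
Determinant of the coordinate differences = (-10)·(-90) − 15·(-25) = 1275.
∂h/∂x = [(+0.1)·(-90) − (+0.4)·(-25)] / 1275 = +0.0007843
∂h/∂y = [(-10)·(+0.4) − 15·(+0.1)] / 1275 = -0.004314
Flow direction (−∇h) has components (-0.0007843 E, +0.004314 N).
Azimuth = atan2(E, N) = atan2(-0.0007843, +0.004314) = 349.7° ≈ 350°.

350°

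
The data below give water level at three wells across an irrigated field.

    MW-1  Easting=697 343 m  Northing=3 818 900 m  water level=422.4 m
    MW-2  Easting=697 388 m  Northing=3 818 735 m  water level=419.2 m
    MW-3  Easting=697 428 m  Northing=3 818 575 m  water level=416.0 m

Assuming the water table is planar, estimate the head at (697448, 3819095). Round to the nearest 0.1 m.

430.4 m

With h = a·x + b·y + c and MW-1 as origin, the differences give:
  45·a + (-165)·b = -3.2
  85·a + (-325)·b = -6.4
Eliminate b (×(-325) and ×(-165), subtract): -600·a = -16.00 → a = ∂h/∂x = +0.02667
Back-substitute: b = ∂h/∂y = +0.02667.
h(697448, 3819095) = 422.4 + (+0.02667)·(105) + (+0.02667)·(195) = 422.4 +2.800 +5.200 = 430.400 m.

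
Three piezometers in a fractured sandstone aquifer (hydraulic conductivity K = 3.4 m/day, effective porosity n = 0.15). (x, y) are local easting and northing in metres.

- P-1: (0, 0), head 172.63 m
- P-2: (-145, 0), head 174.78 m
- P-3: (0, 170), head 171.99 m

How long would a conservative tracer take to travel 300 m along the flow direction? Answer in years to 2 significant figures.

2.4 years

∂h/∂x = (174.78 − 172.63) / (-145 − 0) = -0.01483
∂h/∂y = (171.99 − 172.63) / (170 − 0) = -0.003765
|∇h| = √(-0.01483² + -0.003765²) = 0.0153
Seepage velocity v = K·i/n = 3.4 × 0.0153 / 0.15 = 0.3468 m/day.
t = 300 / 0.3468 = 865.1 days = 2.37 years.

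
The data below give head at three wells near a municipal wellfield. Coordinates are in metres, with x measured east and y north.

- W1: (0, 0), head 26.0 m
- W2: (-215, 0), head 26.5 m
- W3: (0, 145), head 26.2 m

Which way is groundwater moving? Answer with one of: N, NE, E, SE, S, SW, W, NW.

∂h/∂x = (26.5 − 26.0) / (-215 − 0) = -0.002326
∂h/∂y = (26.2 − 26.0) / (145 − 0) = +0.001379
Flow = −∇h = (+0.002326 east, -0.001379 north), which points southeast.

SE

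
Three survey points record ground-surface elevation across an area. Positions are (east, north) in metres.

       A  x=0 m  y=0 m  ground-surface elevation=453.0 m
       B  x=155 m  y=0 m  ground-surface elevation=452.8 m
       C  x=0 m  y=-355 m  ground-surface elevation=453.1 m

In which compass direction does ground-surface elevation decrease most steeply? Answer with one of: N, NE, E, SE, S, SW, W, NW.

∂z/∂x = (452.8 − 453.0) / (155 − 0) = -0.001290
∂z/∂y = (453.1 − 453.0) / (-355 − 0) = -0.0002817
Steepest decrease is along −∇f = (+0.001290 E, +0.0002817 N) → east.

E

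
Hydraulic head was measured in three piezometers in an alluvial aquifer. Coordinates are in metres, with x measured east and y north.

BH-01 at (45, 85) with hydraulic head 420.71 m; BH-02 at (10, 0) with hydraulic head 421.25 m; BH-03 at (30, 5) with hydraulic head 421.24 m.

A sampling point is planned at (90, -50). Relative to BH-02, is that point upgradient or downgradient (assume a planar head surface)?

upgradient

Differences from BH-01: to BH-02 (Δx, Δy, Δh) = (-35, -85, +0.54); to BH-03 = (-15, -80, +0.53).
Determinant of the coordinate differences = (-35)·(-80) − (-15)·(-85) = 1525.
∂h/∂x = [(+0.54)·(-80) − (+0.53)·(-85)] / 1525 = +0.001213
∂h/∂y = [(-35)·(+0.53) − (-15)·(+0.54)] / 1525 = -0.006852
Head at (90, -50) = 420.71 + (+0.001213)·(45) + (-0.006852)·(-135) = 421.69 m.
That is higher than the 421.25 m at BH-02, so the point is upgradient.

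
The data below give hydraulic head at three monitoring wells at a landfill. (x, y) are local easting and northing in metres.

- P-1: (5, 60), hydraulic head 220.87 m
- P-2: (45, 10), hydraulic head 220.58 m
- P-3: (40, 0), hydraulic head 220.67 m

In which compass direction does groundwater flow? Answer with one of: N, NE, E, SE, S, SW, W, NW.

Taking P-1 as reference: P-2−P-1 = (40, -50, -0.29); P-3−P-1 = (35, -60, -0.20).
Determinant of the coordinate differences = 40·(-60) − 35·(-50) = -650.
∂h/∂x = [(-0.29)·(-60) − (-0.20)·(-50)] / -650 = -0.01138
∂h/∂y = [40·(-0.20) − 35·(-0.29)] / -650 = -0.003308
Flow = −∇h = (+0.01138 east, +0.003308 north), which points east.

E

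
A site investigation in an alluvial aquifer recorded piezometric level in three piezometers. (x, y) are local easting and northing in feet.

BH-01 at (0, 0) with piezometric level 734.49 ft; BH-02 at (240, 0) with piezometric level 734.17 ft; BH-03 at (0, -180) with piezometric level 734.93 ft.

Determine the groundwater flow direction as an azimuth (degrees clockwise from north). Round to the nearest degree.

∂h/∂x = (734.17 − 734.49) / (240 − 0) = -0.001333
∂h/∂y = (734.93 − 734.49) / (-180 − 0) = -0.002444
Flow direction (−∇h) has components (+0.001333 E, +0.002444 N).
Azimuth = atan2(E, N) = atan2(+0.001333, +0.002444) = 28.6° ≈ 029°.

029°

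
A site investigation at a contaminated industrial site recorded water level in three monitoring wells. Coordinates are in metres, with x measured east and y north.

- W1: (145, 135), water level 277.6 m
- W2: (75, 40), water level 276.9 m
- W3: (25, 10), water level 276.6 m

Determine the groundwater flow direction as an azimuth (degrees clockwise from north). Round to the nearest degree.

208°

With h = a·x + b·y + c and W1 as origin, the differences give:
  (-70)·a + (-95)·b = -0.7
  (-120)·a + (-125)·b = -1.0
Eliminate b (×(-125) and ×(-95), subtract): -2650·a = -7.50 → a = ∂h/∂x = +0.002830
Back-substitute: b = ∂h/∂y = +0.005283.
Flow direction (−∇h) has components (-0.002830 E, -0.005283 N).
Azimuth = atan2(E, N) = atan2(-0.002830, -0.005283) = 208.2° ≈ 208°.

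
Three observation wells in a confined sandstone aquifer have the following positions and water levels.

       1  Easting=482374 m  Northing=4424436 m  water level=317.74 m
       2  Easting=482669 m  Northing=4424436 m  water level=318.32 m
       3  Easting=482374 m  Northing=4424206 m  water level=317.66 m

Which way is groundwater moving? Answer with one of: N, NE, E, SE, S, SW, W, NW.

W

∂h/∂x = (318.32 − 317.74) / (482669 − 482374) = +0.001966
∂h/∂y = (317.66 − 317.74) / (4424206 − 4424436) = +0.0003478
Flow = −∇h = (-0.001966 east, -0.0003478 north), which points west.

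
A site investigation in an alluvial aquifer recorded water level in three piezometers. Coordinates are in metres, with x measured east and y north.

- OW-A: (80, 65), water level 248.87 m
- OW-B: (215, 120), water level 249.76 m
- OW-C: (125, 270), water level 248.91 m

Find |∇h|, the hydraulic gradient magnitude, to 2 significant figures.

0.0073

With h = a·x + b·y + c and OW-A as origin, the differences give:
  135·a + 55·b = +0.89
  45·a + 205·b = +0.04
Eliminate b (×205 and ×55, subtract): 25200·a = 180.250 → a = ∂h/∂x = +0.007153
Back-substitute: b = ∂h/∂y = -0.001375.
|∇h| = √(0.007153² + -0.001375²) = 0.007284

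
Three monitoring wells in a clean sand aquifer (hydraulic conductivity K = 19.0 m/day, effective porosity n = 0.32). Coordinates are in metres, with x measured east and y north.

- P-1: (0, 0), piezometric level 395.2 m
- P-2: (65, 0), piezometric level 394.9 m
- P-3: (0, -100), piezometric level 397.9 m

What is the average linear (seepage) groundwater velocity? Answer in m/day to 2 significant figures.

∂h/∂x = (394.9 − 395.2) / (65 − 0) = -0.004615
∂h/∂y = (397.9 − 395.2) / (-100 − 0) = -0.02700
|∇h| = √(-0.004615² + -0.02700²) = 0.02739
Seepage velocity v = K·i/n = 19.0 × 0.02739 / 0.32 = 1.626 m/day.

1.6 m/day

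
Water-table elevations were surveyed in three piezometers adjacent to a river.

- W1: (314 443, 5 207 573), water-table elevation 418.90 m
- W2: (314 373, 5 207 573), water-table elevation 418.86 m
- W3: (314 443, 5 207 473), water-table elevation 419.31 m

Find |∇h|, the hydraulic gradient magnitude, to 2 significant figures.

0.0041

∂h/∂x = (418.86 − 418.90) / (314373 − 314443) = +0.0005714
∂h/∂y = (419.31 − 418.90) / (5207473 − 5207573) = -0.004100
|∇h| = √(0.0005714² + -0.004100²) = 0.00414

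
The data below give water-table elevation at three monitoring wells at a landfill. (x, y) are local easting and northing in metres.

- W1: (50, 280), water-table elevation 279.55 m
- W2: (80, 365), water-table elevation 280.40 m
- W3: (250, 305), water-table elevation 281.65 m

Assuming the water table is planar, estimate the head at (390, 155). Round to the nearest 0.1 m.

282.0 m

With h = a·x + b·y + c and W1 as origin, the differences give:
  30·a + 85·b = +0.85
  200·a + 25·b = +2.10
Eliminate b (×25 and ×85, subtract): -16250·a = -157.250 → a = ∂h/∂x = +0.009677
Back-substitute: b = ∂h/∂y = +0.006585.
h(390, 155) = 279.55 + (+0.009677)·(340) + (+0.006585)·(-125) = 279.55 +3.290 -0.823 = 282.017 m.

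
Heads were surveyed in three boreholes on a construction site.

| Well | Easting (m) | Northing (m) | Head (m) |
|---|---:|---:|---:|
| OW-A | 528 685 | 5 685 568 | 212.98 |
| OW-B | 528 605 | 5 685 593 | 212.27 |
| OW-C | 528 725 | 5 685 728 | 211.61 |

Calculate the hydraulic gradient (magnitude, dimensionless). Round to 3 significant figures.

0.0115

Differences from OW-A: to OW-B (Δx, Δy, Δh) = (-80, 25, -0.71); to OW-C = (40, 160, -1.37).
Solve a·Δx + b·Δy = Δh: det = (-80)·160 − 40·25 = -13800.
∂h/∂x = [(-0.71)·160 − (-1.37)·25] / -13800 = +0.005750
∂h/∂y = [(-80)·(-1.37) − 40·(-0.71)] / -13800 = -0.010000
|∇h| = √(0.005750² + -0.010000²) = 0.01154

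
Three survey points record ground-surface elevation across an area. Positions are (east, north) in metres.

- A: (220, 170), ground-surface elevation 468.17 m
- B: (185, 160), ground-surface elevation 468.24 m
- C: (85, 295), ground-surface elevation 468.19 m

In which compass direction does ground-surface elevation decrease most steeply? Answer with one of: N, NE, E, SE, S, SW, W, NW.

NE

Differences from A: to B (Δx, Δy, Δh) = (-35, -10, +0.07); to C = (-135, 125, +0.02).
Solve a·Δx + b·Δy = Δz: det = (-35)·125 − (-135)·(-10) = -5725.
∂z/∂x = [(+0.07)·125 − (+0.02)·(-10)] / -5725 = -0.001563
∂z/∂y = [(-35)·(+0.02) − (-135)·(+0.07)] / -5725 = -0.001528
Steepest decrease is along −∇f = (+0.001563 E, +0.001528 N) → northeast.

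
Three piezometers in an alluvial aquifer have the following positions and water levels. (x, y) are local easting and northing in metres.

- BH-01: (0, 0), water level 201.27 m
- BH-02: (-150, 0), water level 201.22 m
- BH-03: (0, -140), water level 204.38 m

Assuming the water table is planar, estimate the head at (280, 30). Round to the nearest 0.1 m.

∂h/∂x = (201.22 − 201.27) / (-150 − 0) = +0.0003333
∂h/∂y = (204.38 − 201.27) / (-140 − 0) = -0.02221
h(280, 30) = 201.27 + (+0.0003333)·(280) + (-0.02221)·(30) = 201.27 +0.093 -0.666 = 200.697 m.

200.7 m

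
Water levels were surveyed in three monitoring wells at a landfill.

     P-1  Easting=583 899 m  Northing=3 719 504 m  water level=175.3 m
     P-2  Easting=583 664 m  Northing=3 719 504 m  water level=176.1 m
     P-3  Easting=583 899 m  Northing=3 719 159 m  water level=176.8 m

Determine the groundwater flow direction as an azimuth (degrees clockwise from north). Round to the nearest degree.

∂h/∂x = (176.1 − 175.3) / (583664 − 583899) = -0.003404
∂h/∂y = (176.8 − 175.3) / (3719159 − 3719504) = -0.004348
Flow direction (−∇h) has components (+0.003404 E, +0.004348 N).
Azimuth = atan2(E, N) = atan2(+0.003404, +0.004348) = 38.1° ≈ 038°.

038°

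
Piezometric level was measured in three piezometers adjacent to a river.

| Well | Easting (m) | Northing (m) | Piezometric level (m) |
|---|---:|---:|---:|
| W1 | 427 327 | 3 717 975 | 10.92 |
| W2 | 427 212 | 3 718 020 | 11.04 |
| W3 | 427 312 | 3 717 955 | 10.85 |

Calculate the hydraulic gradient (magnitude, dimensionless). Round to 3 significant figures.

0.00332

With h = a·x + b·y + c and W1 as origin, the differences give:
  (-115)·a + 45·b = +0.12
  (-15)·a + (-20)·b = -0.07
Eliminate b (×(-20) and ×45, subtract): 2975·a = 0.750 → a = ∂h/∂x = +0.0002521
Back-substitute: b = ∂h/∂y = +0.003311.
|∇h| = √(0.0002521² + 0.003311²) = 0.003321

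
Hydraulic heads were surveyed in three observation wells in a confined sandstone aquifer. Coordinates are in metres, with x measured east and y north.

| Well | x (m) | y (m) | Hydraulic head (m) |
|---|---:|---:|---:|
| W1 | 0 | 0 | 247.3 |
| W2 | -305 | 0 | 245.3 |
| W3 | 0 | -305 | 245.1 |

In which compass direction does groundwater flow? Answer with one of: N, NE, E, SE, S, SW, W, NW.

SW

∂h/∂x = (245.3 − 247.3) / (-305 − 0) = +0.006557
∂h/∂y = (245.1 − 247.3) / (-305 − 0) = +0.007213
Flow = −∇h = (-0.006557 east, -0.007213 north), which points southwest.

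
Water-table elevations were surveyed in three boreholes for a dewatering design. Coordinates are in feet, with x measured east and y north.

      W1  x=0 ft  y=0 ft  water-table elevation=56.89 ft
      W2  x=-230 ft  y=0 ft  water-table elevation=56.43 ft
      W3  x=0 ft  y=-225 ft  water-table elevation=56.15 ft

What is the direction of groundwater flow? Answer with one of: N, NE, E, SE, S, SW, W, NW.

SW

∂h/∂x = (56.43 − 56.89) / (-230 − 0) = +0.002000
∂h/∂y = (56.15 − 56.89) / (-225 − 0) = +0.003289
Flow = −∇h = (-0.002000 east, -0.003289 north), which points southwest.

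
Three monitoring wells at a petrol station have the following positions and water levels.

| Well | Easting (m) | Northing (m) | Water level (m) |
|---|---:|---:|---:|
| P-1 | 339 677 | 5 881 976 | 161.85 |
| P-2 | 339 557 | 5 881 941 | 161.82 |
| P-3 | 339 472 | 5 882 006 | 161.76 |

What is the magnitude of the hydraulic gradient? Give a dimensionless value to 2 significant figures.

0.00057

With h = a·x + b·y + c and P-1 as origin, the differences give:
  (-120)·a + (-35)·b = -0.03
  (-205)·a + 30·b = -0.09
Eliminate b (×30 and ×(-35), subtract): -10775·a = -4.050 → a = ∂h/∂x = +0.0003759
Back-substitute: b = ∂h/∂y = -0.0004316.
|∇h| = √(0.0003759² + -0.0004316²) = 0.0005723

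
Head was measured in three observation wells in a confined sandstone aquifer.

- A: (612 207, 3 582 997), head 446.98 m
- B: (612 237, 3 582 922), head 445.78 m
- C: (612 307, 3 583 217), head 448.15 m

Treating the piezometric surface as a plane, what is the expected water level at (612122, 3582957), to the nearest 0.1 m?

Three-point gradient (reference A): Δ to B = (30, -75, -1.20), Δ to C = (100, 220, +1.17).
∂h/∂x = -0.01250, ∂h/∂y = +0.01100 (det = 14100).
h(612122, 3582957) = 446.98 + (-0.01250)·(-85) + (+0.01100)·(-40) = 446.98 +1.063 -0.440 = 447.603 m.

447.6 m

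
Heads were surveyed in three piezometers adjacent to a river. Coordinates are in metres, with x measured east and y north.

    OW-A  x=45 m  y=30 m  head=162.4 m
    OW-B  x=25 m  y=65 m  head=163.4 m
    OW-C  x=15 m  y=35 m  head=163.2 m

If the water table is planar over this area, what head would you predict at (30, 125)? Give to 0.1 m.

164.2 m

Three-point gradient (reference OW-A): Δ to OW-B = (-20, 35, +1.0), Δ to OW-C = (-30, 5, +0.8).
∂h/∂x = -0.02421, ∂h/∂y = +0.01474 (det = 950).
h(30, 125) = 162.4 + (-0.02421)·(-15) + (+0.01474)·(95) = 162.4 +0.363 +1.400 = 164.163 m.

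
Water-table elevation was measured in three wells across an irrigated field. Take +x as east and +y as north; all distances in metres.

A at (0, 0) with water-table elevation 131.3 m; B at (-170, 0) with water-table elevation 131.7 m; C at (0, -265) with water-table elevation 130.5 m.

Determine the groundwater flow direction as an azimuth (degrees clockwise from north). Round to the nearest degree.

∂h/∂x = (131.7 − 131.3) / (-170 − 0) = -0.002353
∂h/∂y = (130.5 − 131.3) / (-265 − 0) = +0.003019
Flow direction (−∇h) has components (+0.002353 E, -0.003019 N).
Azimuth = atan2(E, N) = atan2(+0.002353, -0.003019) = 142.1° ≈ 142°.

142°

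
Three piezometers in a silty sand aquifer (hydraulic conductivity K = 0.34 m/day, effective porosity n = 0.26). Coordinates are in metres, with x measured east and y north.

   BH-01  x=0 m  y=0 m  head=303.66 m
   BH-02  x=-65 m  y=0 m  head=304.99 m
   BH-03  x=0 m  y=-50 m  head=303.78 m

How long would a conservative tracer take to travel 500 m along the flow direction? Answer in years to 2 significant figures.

51 years

∂h/∂x = (304.99 − 303.66) / (-65 − 0) = -0.02046
∂h/∂y = (303.78 − 303.66) / (-50 − 0) = -0.002400
|∇h| = √(-0.02046² + -0.002400²) = 0.0206
Seepage velocity v = K·i/n = 0.34 × 0.0206 / 0.26 = 0.02694 m/day.
t = 500 / 0.02694 = 1.856e+04 days = 50.8 years.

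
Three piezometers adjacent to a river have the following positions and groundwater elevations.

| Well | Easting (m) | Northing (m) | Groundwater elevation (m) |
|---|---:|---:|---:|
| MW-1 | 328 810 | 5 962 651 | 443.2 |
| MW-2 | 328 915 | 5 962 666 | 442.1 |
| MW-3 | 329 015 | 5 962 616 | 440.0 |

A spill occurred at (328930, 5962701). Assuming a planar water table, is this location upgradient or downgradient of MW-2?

Differences from MW-1: to MW-2 (Δx, Δy, Δh) = (105, 15, -1.1); to MW-3 = (205, -35, -3.2).
Determinant of the coordinate differences = 105·(-35) − 205·15 = -6750.
∂h/∂x = [(-1.1)·(-35) − (-3.2)·15] / -6750 = -0.01281
∂h/∂y = [105·(-3.2) − 205·(-1.1)] / -6750 = +0.01637
Head at (328930, 5962701) = 443.2 + (-0.01281)·(120) + (+0.01637)·(50) = 442.48 m.
That is higher than the 442.1 m at MW-2, so the point is upgradient.

upgradient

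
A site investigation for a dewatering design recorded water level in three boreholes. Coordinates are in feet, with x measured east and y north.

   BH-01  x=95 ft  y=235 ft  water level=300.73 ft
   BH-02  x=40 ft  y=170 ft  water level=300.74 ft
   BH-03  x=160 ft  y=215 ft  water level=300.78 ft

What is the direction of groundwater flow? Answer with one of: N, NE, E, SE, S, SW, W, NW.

NW

With h = a·x + b·y + c and BH-01 as origin, the differences give:
  (-55)·a + (-65)·b = +0.01
  65·a + (-20)·b = +0.05
Eliminate b (×(-20) and ×(-65), subtract): 5325·a = 3.050 → a = ∂h/∂x = +0.0005728
Back-substitute: b = ∂h/∂y = -0.0006385.
Flow = −∇h = (-0.0005728 east, +0.0006385 north), which points northwest.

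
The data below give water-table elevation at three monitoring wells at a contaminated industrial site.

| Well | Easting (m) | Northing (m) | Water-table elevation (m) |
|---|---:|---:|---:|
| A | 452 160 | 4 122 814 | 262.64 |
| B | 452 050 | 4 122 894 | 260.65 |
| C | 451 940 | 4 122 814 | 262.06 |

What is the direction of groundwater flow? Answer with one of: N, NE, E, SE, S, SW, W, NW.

Differences from A: to B (Δx, Δy, Δh) = (-110, 80, -1.99); to C = (-220, 0, -0.58).
Solve a·Δx + b·Δy = Δh: det = (-110)·0 − (-220)·80 = 17600.
∂h/∂x = [(-1.99)·0 − (-0.58)·80] / 17600 = +0.002636
∂h/∂y = [(-110)·(-0.58) − (-220)·(-1.99)] / 17600 = -0.02125
Flow = −∇h = (-0.002636 east, +0.02125 north), which points north.

N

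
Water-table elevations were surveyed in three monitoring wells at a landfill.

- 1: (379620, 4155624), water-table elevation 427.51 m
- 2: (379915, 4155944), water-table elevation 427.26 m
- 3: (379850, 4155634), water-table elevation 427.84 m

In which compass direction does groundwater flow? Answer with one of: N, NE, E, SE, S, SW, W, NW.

Taking 1 as reference: 2−1 = (295, 320, -0.25); 3−1 = (230, 10, +0.33).
Determinant of the coordinate differences = 295·10 − 230·320 = -70650.
∂h/∂x = [(-0.25)·10 − (+0.33)·320] / -70650 = +0.001530
∂h/∂y = [295·(+0.33) − 230·(-0.25)] / -70650 = -0.002192
Flow = −∇h = (-0.001530 east, +0.002192 north), which points northwest.

NW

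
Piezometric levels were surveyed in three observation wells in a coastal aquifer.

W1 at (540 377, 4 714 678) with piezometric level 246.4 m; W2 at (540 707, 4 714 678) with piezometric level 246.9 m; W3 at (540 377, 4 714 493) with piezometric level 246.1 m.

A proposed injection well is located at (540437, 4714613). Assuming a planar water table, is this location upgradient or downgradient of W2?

downgradient

∂h/∂x = (246.9 − 246.4) / (540707 − 540377) = +0.001515
∂h/∂y = (246.1 − 246.4) / (4714493 − 4714678) = +0.001622
Head at (540437, 4714613) = 246.4 + (+0.001515)·(60) + (+0.001622)·(-65) = 246.39 m.
That is lower than the 246.9 m at W2, so the point is downgradient.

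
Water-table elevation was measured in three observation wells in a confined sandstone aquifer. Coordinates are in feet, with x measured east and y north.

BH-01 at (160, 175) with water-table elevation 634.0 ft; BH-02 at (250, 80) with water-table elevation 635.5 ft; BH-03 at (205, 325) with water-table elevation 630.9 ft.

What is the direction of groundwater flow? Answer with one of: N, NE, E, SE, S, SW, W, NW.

N

With h = a·x + b·y + c and BH-01 as origin, the differences give:
  90·a + (-95)·b = +1.5
  45·a + 150·b = -3.1
Eliminate b (×150 and ×(-95), subtract): 17775·a = -69.50 → a = ∂h/∂x = -0.003910
Back-substitute: b = ∂h/∂y = -0.01949.
Flow = −∇h = (+0.003910 east, +0.01949 north), which points north.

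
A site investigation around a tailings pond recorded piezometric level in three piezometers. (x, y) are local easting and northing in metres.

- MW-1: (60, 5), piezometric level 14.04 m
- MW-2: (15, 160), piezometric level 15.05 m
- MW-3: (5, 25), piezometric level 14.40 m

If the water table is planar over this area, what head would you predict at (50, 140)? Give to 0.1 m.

14.8 m

With h = a·x + b·y + c and MW-1 as origin, the differences give:
  (-45)·a + 155·b = +1.01
  (-55)·a + 20·b = +0.36
Eliminate b (×20 and ×155, subtract): 7625·a = -35.600 → a = ∂h/∂x = -0.004669
Back-substitute: b = ∂h/∂y = +0.005161.
h(50, 140) = 14.04 + (-0.004669)·(-10) + (+0.005161)·(135) = 14.04 +0.047 +0.697 = 14.783 m.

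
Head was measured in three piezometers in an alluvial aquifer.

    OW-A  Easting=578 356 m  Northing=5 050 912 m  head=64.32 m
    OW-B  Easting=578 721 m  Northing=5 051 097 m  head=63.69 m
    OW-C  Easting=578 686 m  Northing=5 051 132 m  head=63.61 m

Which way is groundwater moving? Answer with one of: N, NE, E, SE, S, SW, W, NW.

N

Three-point gradient (reference OW-A): Δ to OW-B = (365, 185, -0.63), Δ to OW-C = (330, 220, -0.71).
∂h/∂x = -0.0003766, ∂h/∂y = -0.002662 (det = 19250).
Flow = −∇h = (+0.0003766 east, +0.002662 north), which points north.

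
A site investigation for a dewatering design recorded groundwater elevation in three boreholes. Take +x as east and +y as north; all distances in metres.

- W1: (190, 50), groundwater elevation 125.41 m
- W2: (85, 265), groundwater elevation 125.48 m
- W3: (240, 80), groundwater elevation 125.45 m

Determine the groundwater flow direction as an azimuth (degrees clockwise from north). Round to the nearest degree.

220°

Differences from W1: to W2 (Δx, Δy, Δh) = (-105, 215, +0.07); to W3 = (50, 30, +0.04).
Determinant of the coordinate differences = (-105)·30 − 50·215 = -13900.
∂h/∂x = [(+0.07)·30 − (+0.04)·215] / -13900 = +0.0004676
∂h/∂y = [(-105)·(+0.04) − 50·(+0.07)] / -13900 = +0.0005540
Flow direction (−∇h) has components (-0.0004676 E, -0.0005540 N).
Azimuth = atan2(E, N) = atan2(-0.0004676, -0.0005540) = 220.2° ≈ 220°.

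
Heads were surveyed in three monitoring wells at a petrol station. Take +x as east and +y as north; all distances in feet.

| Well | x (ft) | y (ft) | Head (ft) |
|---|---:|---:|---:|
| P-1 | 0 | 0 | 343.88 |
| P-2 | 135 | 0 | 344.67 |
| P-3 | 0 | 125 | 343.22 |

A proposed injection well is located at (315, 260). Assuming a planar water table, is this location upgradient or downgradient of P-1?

∂h/∂x = (344.67 − 343.88) / (135 − 0) = +0.005852
∂h/∂y = (343.22 − 343.88) / (125 − 0) = -0.005280
Head at (315, 260) = 343.88 + (+0.005852)·(315) + (-0.005280)·(260) = 344.35 ft.
That is higher than the 343.88 ft at P-1, so the point is upgradient.

upgradient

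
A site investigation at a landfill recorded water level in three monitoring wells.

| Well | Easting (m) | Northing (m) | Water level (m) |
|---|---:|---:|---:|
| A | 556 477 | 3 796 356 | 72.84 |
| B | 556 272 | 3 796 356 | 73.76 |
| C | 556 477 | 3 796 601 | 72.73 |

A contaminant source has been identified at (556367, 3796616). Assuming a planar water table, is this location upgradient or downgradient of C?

upgradient

∂h/∂x = (73.76 − 72.84) / (556272 − 556477) = -0.004488
∂h/∂y = (72.73 − 72.84) / (3796601 − 3796356) = -0.0004490
Head at (556367, 3796616) = 72.84 + (-0.004488)·(-110) + (-0.0004490)·(260) = 73.22 m.
That is higher than the 72.73 m at C, so the point is upgradient.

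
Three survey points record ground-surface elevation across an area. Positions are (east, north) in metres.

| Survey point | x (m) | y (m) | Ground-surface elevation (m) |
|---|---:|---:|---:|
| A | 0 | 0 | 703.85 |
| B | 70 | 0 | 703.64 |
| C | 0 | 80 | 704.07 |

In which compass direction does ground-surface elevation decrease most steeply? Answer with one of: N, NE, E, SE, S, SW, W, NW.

SE

∂z/∂x = (703.64 − 703.85) / (70 − 0) = -0.003000
∂z/∂y = (704.07 − 703.85) / (80 − 0) = +0.002750
Steepest decrease is along −∇f = (+0.003000 E, -0.002750 N) → southeast.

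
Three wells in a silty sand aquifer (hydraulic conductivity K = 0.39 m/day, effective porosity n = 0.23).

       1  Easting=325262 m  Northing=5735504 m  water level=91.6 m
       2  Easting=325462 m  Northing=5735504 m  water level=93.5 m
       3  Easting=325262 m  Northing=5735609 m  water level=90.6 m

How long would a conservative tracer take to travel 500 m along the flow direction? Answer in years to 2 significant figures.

60 years

∂h/∂x = (93.5 − 91.6) / (325462 − 325262) = +0.009500
∂h/∂y = (90.6 − 91.6) / (5735609 − 5735504) = -0.009524
|∇h| = √(0.009500² + -0.009524²) = 0.01345
Seepage velocity v = K·i/n = 0.39 × 0.01345 / 0.23 = 0.02281 m/day.
t = 500 / 0.02281 = 2.192e+04 days = 60 years.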